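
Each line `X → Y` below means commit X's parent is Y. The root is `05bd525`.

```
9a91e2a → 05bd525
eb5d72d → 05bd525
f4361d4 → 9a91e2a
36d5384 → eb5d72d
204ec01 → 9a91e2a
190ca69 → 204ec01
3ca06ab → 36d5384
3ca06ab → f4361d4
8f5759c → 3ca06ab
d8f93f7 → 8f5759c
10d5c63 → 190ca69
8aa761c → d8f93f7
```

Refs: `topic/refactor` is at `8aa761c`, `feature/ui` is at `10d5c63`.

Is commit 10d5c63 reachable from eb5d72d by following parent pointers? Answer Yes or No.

No

Ancestors of eb5d72d: {05bd525, eb5d72d}.
10d5c63 is not in that set, so it is not an ancestor of eb5d72d.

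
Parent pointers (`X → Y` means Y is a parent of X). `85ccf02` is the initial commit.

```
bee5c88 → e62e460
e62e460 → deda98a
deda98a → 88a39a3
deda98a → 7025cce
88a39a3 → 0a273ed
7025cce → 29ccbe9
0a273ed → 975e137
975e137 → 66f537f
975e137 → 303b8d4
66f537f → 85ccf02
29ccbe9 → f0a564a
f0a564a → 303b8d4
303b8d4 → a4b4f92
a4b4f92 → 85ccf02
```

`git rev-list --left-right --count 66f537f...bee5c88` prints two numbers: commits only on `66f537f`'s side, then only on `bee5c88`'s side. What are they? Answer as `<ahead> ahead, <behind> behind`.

0 ahead, 11 behind

Reachable from 66f537f: {66f537f, 85ccf02}.
Reachable from bee5c88: {0a273ed, 29ccbe9, 303b8d4, 66f537f, 7025cce, 85ccf02, 88a39a3, 975e137, a4b4f92, bee5c88, deda98a, e62e460, f0a564a}.
Only in 66f537f's history (ahead): {} — 0.
Only in bee5c88's history (behind): {0a273ed, 29ccbe9, 303b8d4, 7025cce, 88a39a3, 975e137, a4b4f92, bee5c88, deda98a, e62e460, f0a564a} — 11.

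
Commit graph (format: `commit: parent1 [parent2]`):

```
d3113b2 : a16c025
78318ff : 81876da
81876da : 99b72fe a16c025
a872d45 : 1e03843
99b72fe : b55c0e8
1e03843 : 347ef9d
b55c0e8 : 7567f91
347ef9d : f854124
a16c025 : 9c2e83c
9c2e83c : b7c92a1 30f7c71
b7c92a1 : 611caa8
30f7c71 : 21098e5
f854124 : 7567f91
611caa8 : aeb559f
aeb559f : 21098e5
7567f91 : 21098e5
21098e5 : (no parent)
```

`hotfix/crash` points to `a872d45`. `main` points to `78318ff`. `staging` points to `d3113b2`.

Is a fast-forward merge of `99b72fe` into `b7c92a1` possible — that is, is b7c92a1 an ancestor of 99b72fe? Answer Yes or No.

A fast-forward from b7c92a1 to 99b72fe is possible iff b7c92a1 is an ancestor of 99b72fe.
Ancestors of 99b72fe: {21098e5, 7567f91, 99b72fe, b55c0e8}.
b7c92a1 is not among them, so fast-forward is not possible.

No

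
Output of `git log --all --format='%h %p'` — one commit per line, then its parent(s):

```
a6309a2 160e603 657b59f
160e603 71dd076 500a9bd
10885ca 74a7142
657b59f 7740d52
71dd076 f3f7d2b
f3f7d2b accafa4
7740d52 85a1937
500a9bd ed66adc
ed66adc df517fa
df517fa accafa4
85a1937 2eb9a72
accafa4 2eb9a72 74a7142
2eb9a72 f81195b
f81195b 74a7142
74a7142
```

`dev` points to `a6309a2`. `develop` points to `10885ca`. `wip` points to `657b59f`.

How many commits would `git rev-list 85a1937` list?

Walking parent pointers from 85a1937: reachable set = {2eb9a72, 74a7142, 85a1937, f81195b}.
That is 4 commits.

4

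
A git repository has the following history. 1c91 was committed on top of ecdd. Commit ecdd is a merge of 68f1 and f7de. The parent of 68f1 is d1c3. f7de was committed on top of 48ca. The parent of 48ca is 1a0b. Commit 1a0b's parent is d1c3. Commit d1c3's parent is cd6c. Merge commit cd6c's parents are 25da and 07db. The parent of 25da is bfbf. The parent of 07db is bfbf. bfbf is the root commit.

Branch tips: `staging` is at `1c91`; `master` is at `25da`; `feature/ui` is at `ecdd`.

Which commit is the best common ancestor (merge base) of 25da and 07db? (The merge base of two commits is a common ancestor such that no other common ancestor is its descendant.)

bfbf

Ancestors of 25da: {25da, bfbf}.
Ancestors of 07db: {07db, bfbf}.
Common ancestors: {bfbf}.
The only common ancestor is bfbf, so it is the merge base.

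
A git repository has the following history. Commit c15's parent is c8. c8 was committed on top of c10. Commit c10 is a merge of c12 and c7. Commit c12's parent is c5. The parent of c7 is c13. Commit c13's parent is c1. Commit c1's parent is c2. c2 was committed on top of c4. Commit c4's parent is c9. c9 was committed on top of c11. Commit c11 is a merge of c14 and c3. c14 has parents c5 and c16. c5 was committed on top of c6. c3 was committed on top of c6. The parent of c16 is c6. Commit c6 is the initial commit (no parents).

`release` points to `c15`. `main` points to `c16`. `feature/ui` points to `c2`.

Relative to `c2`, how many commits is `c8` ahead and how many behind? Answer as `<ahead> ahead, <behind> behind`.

6 ahead, 0 behind

Reachable from c8: {c1, c10, c11, c12, c13, c14, c16, c2, c3, c4, c5, c6, c7, c8, c9}.
Reachable from c2: {c11, c14, c16, c2, c3, c4, c5, c6, c9}.
Only in c8's history (ahead): {c1, c10, c12, c13, c7, c8} — 6.
Only in c2's history (behind): {} — 0.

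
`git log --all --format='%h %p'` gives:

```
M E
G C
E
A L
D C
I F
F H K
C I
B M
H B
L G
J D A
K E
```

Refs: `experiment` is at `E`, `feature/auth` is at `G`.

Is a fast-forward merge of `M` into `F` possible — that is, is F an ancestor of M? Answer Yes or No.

A fast-forward from F to M is possible iff F is an ancestor of M.
Ancestors of M: {E, M}.
F is not among them, so fast-forward is not possible.

No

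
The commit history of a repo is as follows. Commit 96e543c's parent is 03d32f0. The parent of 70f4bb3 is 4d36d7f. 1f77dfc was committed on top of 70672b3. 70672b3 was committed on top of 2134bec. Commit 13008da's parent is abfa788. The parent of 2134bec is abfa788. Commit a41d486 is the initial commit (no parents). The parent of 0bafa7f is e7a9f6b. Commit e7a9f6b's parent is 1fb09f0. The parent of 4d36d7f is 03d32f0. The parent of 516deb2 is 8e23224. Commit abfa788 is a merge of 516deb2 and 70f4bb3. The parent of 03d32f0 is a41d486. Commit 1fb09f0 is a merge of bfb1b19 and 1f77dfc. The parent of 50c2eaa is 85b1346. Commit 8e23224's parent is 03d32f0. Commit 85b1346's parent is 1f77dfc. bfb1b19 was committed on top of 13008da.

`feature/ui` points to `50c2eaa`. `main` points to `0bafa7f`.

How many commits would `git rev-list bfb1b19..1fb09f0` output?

Reachable from 1fb09f0: {03d32f0, 13008da, 1f77dfc, 1fb09f0, 2134bec, 4d36d7f, 516deb2, 70672b3, 70f4bb3, 8e23224, a41d486, abfa788, bfb1b19}.
Reachable from bfb1b19: {03d32f0, 13008da, 4d36d7f, 516deb2, 70f4bb3, 8e23224, a41d486, abfa788, bfb1b19}.
In 1fb09f0's history but not bfb1b19's: {1f77dfc, 1fb09f0, 2134bec, 70672b3} — 4 commits.

4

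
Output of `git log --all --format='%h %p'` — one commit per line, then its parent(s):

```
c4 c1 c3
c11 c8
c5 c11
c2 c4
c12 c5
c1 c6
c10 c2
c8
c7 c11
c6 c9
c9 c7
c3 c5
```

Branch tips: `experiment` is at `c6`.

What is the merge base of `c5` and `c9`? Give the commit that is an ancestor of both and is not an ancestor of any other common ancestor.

c11

Ancestors of c5: {c11, c5, c8}.
Ancestors of c9: {c11, c7, c8, c9}.
Common ancestors: {c11, c8}.
Among these, c11 is not an ancestor of any other common ancestor — it is the merge base.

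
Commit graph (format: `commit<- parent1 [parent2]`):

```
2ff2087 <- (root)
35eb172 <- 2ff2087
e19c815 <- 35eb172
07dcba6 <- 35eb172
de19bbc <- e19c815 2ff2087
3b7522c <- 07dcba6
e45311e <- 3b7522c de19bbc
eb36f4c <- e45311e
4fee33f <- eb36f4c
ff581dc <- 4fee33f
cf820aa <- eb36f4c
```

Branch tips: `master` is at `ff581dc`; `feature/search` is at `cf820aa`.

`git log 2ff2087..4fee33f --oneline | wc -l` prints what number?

8

Reachable from 4fee33f: {07dcba6, 2ff2087, 35eb172, 3b7522c, 4fee33f, de19bbc, e19c815, e45311e, eb36f4c}.
Reachable from 2ff2087: {2ff2087}.
In 4fee33f's history but not 2ff2087's: {07dcba6, 35eb172, 3b7522c, 4fee33f, de19bbc, e19c815, e45311e, eb36f4c} — 8 commits.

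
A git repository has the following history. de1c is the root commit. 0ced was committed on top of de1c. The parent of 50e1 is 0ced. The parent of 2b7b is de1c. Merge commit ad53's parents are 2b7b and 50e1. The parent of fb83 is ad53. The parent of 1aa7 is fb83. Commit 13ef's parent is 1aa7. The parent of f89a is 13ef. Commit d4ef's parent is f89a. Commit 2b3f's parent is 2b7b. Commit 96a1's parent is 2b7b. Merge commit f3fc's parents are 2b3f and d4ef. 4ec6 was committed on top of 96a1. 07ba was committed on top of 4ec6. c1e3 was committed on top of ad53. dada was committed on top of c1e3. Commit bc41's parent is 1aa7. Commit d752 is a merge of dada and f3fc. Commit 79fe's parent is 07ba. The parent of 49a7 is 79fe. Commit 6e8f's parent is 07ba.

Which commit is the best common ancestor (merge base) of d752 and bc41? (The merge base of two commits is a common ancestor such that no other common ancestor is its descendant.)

Ancestors of d752: {0ced, 13ef, 1aa7, 2b3f, 2b7b, 50e1, ad53, c1e3, d4ef, d752, dada, de1c, f3fc, f89a, fb83}.
Ancestors of bc41: {0ced, 1aa7, 2b7b, 50e1, ad53, bc41, de1c, fb83}.
Common ancestors: {0ced, 1aa7, 2b7b, 50e1, ad53, de1c, fb83}.
Among these, 1aa7 is not an ancestor of any other common ancestor — it is the merge base.

1aa7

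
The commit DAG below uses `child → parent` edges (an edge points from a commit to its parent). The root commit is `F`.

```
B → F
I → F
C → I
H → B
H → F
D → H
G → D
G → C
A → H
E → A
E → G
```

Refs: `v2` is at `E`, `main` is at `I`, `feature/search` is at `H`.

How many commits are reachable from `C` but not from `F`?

2

Reachable from C: {C, F, I}.
Reachable from F: {F}.
In C's history but not F's: {C, I} — 2 commits.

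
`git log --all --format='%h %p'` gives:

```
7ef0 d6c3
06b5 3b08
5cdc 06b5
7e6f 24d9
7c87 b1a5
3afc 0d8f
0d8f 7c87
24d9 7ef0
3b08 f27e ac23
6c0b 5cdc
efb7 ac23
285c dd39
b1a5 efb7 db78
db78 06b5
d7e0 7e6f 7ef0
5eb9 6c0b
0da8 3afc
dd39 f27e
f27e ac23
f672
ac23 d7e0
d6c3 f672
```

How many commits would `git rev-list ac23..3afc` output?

9

Reachable from 3afc: {06b5, 0d8f, 24d9, 3afc, 3b08, 7c87, 7e6f, 7ef0, ac23, b1a5, d6c3, d7e0, db78, efb7, f27e, f672}.
Reachable from ac23: {24d9, 7e6f, 7ef0, ac23, d6c3, d7e0, f672}.
In 3afc's history but not ac23's: {06b5, 0d8f, 3afc, 3b08, 7c87, b1a5, db78, efb7, f27e} — 9 commits.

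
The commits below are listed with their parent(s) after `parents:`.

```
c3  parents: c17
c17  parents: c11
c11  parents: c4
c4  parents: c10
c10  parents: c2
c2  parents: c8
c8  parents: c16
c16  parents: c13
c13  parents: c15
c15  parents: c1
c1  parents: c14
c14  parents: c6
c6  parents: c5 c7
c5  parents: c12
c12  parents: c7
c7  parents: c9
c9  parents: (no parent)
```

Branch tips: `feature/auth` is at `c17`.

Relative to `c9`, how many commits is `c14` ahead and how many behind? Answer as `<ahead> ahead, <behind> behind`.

5 ahead, 0 behind

Reachable from c14: {c12, c14, c5, c6, c7, c9}.
Reachable from c9: {c9}.
Only in c14's history (ahead): {c12, c14, c5, c6, c7} — 5.
Only in c9's history (behind): {} — 0.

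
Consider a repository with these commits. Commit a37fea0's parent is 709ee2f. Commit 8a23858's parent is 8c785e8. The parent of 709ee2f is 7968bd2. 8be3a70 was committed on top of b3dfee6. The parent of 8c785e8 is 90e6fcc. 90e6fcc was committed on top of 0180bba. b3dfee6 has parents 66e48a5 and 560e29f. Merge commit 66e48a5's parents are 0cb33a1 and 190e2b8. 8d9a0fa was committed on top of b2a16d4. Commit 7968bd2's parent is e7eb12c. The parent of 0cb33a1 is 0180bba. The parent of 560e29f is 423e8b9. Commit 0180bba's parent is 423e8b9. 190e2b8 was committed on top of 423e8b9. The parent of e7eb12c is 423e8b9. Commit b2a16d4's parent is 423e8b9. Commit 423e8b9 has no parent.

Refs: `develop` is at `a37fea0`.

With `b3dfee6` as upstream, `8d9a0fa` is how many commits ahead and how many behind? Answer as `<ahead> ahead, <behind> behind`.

Reachable from 8d9a0fa: {423e8b9, 8d9a0fa, b2a16d4}.
Reachable from b3dfee6: {0180bba, 0cb33a1, 190e2b8, 423e8b9, 560e29f, 66e48a5, b3dfee6}.
Only in 8d9a0fa's history (ahead): {8d9a0fa, b2a16d4} — 2.
Only in b3dfee6's history (behind): {0180bba, 0cb33a1, 190e2b8, 560e29f, 66e48a5, b3dfee6} — 6.

2 ahead, 6 behind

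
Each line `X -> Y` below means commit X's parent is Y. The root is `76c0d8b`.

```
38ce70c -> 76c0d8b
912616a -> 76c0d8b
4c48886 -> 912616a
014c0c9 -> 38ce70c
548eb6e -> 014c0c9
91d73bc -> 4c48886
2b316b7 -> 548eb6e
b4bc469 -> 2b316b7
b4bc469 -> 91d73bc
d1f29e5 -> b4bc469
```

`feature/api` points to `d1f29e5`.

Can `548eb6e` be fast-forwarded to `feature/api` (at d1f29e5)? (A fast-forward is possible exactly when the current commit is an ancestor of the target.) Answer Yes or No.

Yes

A fast-forward from 548eb6e to d1f29e5 is possible iff 548eb6e is an ancestor of d1f29e5.
Ancestors of d1f29e5: {014c0c9, 2b316b7, 38ce70c, 4c48886, 548eb6e, 76c0d8b, 912616a, 91d73bc, b4bc469, d1f29e5}.
548eb6e is among them, so fast-forward is possible.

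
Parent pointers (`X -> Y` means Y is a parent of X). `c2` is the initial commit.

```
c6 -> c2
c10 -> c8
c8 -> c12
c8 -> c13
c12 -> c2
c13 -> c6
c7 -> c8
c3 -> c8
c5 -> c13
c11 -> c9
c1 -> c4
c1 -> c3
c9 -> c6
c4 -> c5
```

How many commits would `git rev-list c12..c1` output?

7

Reachable from c1: {c1, c12, c13, c2, c3, c4, c5, c6, c8}.
Reachable from c12: {c12, c2}.
In c1's history but not c12's: {c1, c13, c3, c4, c5, c6, c8} — 7 commits.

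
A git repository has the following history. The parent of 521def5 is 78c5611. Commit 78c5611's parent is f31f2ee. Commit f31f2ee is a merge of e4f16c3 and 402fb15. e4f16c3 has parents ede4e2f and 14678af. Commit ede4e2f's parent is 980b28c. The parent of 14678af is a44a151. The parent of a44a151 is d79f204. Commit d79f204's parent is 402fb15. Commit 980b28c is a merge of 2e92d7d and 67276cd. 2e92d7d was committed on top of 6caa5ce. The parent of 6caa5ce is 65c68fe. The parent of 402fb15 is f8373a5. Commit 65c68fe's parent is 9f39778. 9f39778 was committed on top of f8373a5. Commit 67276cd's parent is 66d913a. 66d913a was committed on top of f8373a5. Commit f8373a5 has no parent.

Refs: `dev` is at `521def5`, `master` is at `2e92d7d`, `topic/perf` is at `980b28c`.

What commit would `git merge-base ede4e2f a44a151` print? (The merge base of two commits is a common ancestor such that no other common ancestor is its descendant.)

f8373a5

Ancestors of ede4e2f: {2e92d7d, 65c68fe, 66d913a, 67276cd, 6caa5ce, 980b28c, 9f39778, ede4e2f, f8373a5}.
Ancestors of a44a151: {402fb15, a44a151, d79f204, f8373a5}.
Common ancestors: {f8373a5}.
The only common ancestor is f8373a5, so it is the merge base.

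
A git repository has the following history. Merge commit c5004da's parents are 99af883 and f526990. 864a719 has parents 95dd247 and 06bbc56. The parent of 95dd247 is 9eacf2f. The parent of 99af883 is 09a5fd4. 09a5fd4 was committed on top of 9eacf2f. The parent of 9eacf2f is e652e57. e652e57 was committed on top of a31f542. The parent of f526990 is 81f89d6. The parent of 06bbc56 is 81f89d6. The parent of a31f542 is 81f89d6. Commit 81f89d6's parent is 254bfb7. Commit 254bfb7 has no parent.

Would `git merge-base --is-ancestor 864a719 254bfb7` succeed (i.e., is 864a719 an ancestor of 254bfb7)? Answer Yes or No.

No

Ancestors of 254bfb7: {254bfb7}.
864a719 is not in that set, so it is not an ancestor of 254bfb7.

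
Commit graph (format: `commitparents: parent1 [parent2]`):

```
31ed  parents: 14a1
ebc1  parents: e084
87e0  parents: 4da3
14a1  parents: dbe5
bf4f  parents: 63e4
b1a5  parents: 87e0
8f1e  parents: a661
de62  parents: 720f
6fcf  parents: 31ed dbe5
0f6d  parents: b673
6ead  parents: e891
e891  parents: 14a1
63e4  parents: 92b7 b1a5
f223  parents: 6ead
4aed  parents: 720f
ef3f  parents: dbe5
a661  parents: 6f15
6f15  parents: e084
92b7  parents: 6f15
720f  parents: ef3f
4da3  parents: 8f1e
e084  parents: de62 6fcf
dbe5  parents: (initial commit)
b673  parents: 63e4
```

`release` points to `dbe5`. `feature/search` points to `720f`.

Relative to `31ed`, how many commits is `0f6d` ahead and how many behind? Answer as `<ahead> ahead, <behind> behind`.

Reachable from 0f6d: {0f6d, 14a1, 31ed, 4da3, 63e4, 6f15, 6fcf, 720f, 87e0, 8f1e, 92b7, a661, b1a5, b673, dbe5, de62, e084, ef3f}.
Reachable from 31ed: {14a1, 31ed, dbe5}.
Only in 0f6d's history (ahead): {0f6d, 4da3, 63e4, 6f15, 6fcf, 720f, 87e0, 8f1e, 92b7, a661, b1a5, b673, de62, e084, ef3f} — 15.
Only in 31ed's history (behind): {} — 0.

15 ahead, 0 behind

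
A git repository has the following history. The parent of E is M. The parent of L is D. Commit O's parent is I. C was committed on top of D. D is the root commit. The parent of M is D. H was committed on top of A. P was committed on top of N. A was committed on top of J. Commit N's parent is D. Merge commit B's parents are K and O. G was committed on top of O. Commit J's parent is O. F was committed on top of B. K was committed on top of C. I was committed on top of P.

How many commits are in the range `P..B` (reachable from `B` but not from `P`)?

5

Reachable from B: {B, C, D, I, K, N, O, P}.
Reachable from P: {D, N, P}.
In B's history but not P's: {B, C, I, K, O} — 5 commits.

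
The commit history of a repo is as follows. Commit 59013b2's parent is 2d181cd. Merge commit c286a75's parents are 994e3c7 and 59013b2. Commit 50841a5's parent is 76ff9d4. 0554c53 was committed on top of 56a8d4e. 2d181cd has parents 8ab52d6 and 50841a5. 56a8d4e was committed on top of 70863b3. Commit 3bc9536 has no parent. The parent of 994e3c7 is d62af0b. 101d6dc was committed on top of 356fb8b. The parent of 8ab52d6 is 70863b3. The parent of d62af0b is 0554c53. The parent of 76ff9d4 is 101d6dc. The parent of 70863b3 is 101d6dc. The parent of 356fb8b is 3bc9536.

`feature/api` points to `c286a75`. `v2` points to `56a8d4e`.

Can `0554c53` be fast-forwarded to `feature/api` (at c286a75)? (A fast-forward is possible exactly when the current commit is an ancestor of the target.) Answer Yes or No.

Yes

A fast-forward from 0554c53 to c286a75 is possible iff 0554c53 is an ancestor of c286a75.
Ancestors of c286a75: {0554c53, 101d6dc, 2d181cd, 356fb8b, 3bc9536, 50841a5, 56a8d4e, 59013b2, 70863b3, 76ff9d4, 8ab52d6, 994e3c7, c286a75, d62af0b}.
0554c53 is among them, so fast-forward is possible.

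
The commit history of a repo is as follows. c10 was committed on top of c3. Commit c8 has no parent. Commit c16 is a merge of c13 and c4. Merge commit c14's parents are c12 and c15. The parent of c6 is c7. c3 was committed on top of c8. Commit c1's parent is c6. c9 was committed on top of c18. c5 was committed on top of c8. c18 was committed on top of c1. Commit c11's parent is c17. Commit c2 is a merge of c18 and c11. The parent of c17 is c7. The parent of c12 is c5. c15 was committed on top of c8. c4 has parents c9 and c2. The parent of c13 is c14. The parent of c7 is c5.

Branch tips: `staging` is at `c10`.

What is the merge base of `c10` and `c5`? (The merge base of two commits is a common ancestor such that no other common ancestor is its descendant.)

Ancestors of c10: {c10, c3, c8}.
Ancestors of c5: {c5, c8}.
Common ancestors: {c8}.
The only common ancestor is c8, so it is the merge base.

c8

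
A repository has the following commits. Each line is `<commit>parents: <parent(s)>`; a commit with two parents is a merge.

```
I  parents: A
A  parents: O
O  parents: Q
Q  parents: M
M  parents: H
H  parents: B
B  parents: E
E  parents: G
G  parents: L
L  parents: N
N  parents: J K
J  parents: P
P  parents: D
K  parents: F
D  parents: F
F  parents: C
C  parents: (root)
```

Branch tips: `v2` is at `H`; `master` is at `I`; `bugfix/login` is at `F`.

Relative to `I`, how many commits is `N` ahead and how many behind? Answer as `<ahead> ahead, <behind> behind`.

0 ahead, 10 behind

Reachable from N: {C, D, F, J, K, N, P}.
Reachable from I: {A, B, C, D, E, F, G, H, I, J, K, L, M, N, O, P, Q}.
Only in N's history (ahead): {} — 0.
Only in I's history (behind): {A, B, E, G, H, I, L, M, O, Q} — 10.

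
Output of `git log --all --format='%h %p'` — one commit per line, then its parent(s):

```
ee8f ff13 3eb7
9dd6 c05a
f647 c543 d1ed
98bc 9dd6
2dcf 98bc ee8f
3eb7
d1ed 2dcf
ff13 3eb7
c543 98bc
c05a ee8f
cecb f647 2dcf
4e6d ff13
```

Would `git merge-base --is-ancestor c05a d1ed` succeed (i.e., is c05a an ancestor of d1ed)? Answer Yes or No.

Yes

Ancestors of d1ed (commits reachable by following parents): {2dcf, 3eb7, 98bc, 9dd6, c05a, d1ed, ee8f, ff13}.
c05a is in that set, so it is an ancestor of d1ed.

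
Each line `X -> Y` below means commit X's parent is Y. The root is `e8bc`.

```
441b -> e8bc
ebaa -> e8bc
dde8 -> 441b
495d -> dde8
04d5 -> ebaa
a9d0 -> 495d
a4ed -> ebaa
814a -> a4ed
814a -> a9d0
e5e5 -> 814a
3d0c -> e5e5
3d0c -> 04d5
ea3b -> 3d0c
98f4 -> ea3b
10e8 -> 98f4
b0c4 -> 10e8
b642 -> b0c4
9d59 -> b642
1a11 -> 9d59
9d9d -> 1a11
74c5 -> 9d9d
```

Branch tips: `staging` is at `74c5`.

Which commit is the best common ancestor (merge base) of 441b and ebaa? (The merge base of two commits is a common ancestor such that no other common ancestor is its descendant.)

e8bc

Ancestors of 441b: {441b, e8bc}.
Ancestors of ebaa: {e8bc, ebaa}.
Common ancestors: {e8bc}.
The only common ancestor is e8bc, so it is the merge base.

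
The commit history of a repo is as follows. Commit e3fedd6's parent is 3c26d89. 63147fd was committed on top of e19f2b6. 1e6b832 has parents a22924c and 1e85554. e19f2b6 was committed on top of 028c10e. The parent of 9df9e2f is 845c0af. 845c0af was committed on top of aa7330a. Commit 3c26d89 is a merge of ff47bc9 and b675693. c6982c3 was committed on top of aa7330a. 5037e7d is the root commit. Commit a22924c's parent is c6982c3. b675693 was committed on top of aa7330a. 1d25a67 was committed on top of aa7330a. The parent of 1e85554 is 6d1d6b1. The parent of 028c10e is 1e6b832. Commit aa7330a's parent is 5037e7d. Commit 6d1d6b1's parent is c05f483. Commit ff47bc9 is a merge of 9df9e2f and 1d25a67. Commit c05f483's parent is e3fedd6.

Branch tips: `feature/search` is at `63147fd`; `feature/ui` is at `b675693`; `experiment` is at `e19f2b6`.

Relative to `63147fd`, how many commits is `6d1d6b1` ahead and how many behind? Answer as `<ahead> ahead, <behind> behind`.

Reachable from 6d1d6b1: {1d25a67, 3c26d89, 5037e7d, 6d1d6b1, 845c0af, 9df9e2f, aa7330a, b675693, c05f483, e3fedd6, ff47bc9}.
Reachable from 63147fd: {028c10e, 1d25a67, 1e6b832, 1e85554, 3c26d89, 5037e7d, 63147fd, 6d1d6b1, 845c0af, 9df9e2f, a22924c, aa7330a, b675693, c05f483, c6982c3, e19f2b6, e3fedd6, ff47bc9}.
Only in 6d1d6b1's history (ahead): {} — 0.
Only in 63147fd's history (behind): {028c10e, 1e6b832, 1e85554, 63147fd, a22924c, c6982c3, e19f2b6} — 7.

0 ahead, 7 behind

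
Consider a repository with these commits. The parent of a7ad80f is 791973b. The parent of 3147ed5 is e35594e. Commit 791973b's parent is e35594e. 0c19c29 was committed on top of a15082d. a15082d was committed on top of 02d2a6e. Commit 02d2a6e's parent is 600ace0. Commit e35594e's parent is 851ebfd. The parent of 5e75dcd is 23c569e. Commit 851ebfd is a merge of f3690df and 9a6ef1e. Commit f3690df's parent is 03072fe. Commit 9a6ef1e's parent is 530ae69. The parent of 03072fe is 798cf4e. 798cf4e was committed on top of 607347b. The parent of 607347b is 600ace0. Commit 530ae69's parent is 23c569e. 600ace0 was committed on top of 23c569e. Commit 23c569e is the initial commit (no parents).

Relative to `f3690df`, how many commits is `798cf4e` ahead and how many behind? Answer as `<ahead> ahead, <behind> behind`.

0 ahead, 2 behind

Reachable from 798cf4e: {23c569e, 600ace0, 607347b, 798cf4e}.
Reachable from f3690df: {03072fe, 23c569e, 600ace0, 607347b, 798cf4e, f3690df}.
Only in 798cf4e's history (ahead): {} — 0.
Only in f3690df's history (behind): {03072fe, f3690df} — 2.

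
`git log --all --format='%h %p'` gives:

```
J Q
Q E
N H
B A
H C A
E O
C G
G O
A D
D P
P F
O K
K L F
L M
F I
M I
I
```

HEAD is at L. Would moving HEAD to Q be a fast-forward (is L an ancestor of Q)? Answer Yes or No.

Yes

A fast-forward from L to Q is possible iff L is an ancestor of Q.
Ancestors of Q: {E, F, I, K, L, M, O, Q}.
L is among them, so fast-forward is possible.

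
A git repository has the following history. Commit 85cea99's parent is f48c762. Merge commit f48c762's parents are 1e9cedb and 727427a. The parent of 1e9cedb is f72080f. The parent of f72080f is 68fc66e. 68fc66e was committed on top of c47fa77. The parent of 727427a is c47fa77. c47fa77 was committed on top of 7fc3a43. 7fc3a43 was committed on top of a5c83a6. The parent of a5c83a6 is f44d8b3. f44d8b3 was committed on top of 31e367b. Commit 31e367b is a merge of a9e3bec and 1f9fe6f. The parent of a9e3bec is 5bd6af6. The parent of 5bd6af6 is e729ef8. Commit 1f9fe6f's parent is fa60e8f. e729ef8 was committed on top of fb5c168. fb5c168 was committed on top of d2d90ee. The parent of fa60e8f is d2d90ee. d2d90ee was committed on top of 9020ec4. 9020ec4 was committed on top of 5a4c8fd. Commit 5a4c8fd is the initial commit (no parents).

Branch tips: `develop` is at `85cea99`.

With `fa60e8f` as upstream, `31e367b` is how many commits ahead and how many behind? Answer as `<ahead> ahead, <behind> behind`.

Reachable from 31e367b: {1f9fe6f, 31e367b, 5a4c8fd, 5bd6af6, 9020ec4, a9e3bec, d2d90ee, e729ef8, fa60e8f, fb5c168}.
Reachable from fa60e8f: {5a4c8fd, 9020ec4, d2d90ee, fa60e8f}.
Only in 31e367b's history (ahead): {1f9fe6f, 31e367b, 5bd6af6, a9e3bec, e729ef8, fb5c168} — 6.
Only in fa60e8f's history (behind): {} — 0.

6 ahead, 0 behind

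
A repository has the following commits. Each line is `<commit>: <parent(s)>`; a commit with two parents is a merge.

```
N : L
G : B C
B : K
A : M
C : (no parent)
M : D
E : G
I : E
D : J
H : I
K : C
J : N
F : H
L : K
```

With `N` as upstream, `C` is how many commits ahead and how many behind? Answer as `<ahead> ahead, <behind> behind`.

Reachable from C: {C}.
Reachable from N: {C, K, L, N}.
Only in C's history (ahead): {} — 0.
Only in N's history (behind): {K, L, N} — 3.

0 ahead, 3 behind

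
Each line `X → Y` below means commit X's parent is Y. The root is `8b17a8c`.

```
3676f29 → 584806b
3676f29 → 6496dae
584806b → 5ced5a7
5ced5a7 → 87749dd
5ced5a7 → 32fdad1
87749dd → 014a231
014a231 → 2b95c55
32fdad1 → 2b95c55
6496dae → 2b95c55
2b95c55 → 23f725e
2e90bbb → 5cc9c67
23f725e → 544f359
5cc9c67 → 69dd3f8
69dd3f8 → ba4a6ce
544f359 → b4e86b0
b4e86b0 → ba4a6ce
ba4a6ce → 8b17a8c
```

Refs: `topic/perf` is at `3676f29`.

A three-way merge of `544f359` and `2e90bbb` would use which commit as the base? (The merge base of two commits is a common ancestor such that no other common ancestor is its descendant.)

ba4a6ce

Ancestors of 544f359: {544f359, 8b17a8c, b4e86b0, ba4a6ce}.
Ancestors of 2e90bbb: {2e90bbb, 5cc9c67, 69dd3f8, 8b17a8c, ba4a6ce}.
Common ancestors: {8b17a8c, ba4a6ce}.
Among these, ba4a6ce is not an ancestor of any other common ancestor — it is the merge base.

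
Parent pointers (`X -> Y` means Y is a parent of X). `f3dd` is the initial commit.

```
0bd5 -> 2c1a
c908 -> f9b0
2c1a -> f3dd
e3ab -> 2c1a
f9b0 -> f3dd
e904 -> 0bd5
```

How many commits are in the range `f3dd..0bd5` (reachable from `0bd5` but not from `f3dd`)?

Reachable from 0bd5: {0bd5, 2c1a, f3dd}.
Reachable from f3dd: {f3dd}.
In 0bd5's history but not f3dd's: {0bd5, 2c1a} — 2 commits.

2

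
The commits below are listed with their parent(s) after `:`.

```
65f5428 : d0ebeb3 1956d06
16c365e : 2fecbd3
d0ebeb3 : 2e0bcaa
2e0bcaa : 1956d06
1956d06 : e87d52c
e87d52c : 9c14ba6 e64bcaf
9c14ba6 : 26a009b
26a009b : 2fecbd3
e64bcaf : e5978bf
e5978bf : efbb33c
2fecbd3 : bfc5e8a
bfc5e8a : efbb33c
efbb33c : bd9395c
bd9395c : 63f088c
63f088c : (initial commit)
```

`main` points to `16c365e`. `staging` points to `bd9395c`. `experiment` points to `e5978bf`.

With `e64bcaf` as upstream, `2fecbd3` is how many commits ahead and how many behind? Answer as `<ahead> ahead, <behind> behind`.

Reachable from 2fecbd3: {2fecbd3, 63f088c, bd9395c, bfc5e8a, efbb33c}.
Reachable from e64bcaf: {63f088c, bd9395c, e5978bf, e64bcaf, efbb33c}.
Only in 2fecbd3's history (ahead): {2fecbd3, bfc5e8a} — 2.
Only in e64bcaf's history (behind): {e5978bf, e64bcaf} — 2.

2 ahead, 2 behind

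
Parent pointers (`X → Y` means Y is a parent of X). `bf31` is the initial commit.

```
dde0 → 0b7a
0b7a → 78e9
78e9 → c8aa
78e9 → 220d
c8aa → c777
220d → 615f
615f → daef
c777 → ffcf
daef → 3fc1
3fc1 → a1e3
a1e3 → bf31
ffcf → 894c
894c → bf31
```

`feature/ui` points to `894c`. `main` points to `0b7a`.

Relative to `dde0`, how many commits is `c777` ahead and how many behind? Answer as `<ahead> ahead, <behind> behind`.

0 ahead, 9 behind

Reachable from c777: {894c, bf31, c777, ffcf}.
Reachable from dde0: {0b7a, 220d, 3fc1, 615f, 78e9, 894c, a1e3, bf31, c777, c8aa, daef, dde0, ffcf}.
Only in c777's history (ahead): {} — 0.
Only in dde0's history (behind): {0b7a, 220d, 3fc1, 615f, 78e9, a1e3, c8aa, daef, dde0} — 9.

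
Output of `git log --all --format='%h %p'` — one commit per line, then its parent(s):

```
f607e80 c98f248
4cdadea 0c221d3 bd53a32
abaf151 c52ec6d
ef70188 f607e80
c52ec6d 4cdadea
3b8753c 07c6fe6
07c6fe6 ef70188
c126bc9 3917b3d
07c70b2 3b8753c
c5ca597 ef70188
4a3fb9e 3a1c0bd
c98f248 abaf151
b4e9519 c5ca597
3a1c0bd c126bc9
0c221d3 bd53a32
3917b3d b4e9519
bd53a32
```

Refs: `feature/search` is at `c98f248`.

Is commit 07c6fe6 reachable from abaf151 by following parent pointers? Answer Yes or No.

No

Ancestors of abaf151: {0c221d3, 4cdadea, abaf151, bd53a32, c52ec6d}.
07c6fe6 is not in that set, so it is not an ancestor of abaf151.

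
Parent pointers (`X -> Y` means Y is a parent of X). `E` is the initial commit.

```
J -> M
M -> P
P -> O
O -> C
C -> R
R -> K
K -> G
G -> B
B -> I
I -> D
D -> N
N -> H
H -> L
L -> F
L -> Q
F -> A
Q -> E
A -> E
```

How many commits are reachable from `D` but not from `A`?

6

Reachable from D: {A, D, E, F, H, L, N, Q}.
Reachable from A: {A, E}.
In D's history but not A's: {D, F, H, L, N, Q} — 6 commits.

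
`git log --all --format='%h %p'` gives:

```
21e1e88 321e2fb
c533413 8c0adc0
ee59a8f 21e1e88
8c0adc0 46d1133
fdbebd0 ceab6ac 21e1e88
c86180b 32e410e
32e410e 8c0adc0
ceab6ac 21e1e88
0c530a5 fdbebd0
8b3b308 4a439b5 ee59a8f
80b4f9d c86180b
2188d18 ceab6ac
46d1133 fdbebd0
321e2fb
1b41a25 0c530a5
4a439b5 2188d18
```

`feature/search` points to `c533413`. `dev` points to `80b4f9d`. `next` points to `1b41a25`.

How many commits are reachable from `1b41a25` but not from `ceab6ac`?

Reachable from 1b41a25: {0c530a5, 1b41a25, 21e1e88, 321e2fb, ceab6ac, fdbebd0}.
Reachable from ceab6ac: {21e1e88, 321e2fb, ceab6ac}.
In 1b41a25's history but not ceab6ac's: {0c530a5, 1b41a25, fdbebd0} — 3 commits.

3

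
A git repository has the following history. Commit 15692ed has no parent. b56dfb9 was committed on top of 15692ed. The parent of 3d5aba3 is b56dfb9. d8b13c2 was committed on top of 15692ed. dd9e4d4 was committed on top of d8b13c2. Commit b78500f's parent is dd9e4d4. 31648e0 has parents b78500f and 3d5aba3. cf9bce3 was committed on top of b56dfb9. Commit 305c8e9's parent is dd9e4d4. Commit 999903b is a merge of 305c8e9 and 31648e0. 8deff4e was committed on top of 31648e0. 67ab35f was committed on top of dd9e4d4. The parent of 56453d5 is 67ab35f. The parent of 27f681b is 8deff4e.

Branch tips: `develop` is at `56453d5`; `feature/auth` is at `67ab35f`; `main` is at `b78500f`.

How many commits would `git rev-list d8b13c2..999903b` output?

Reachable from 999903b: {15692ed, 305c8e9, 31648e0, 3d5aba3, 999903b, b56dfb9, b78500f, d8b13c2, dd9e4d4}.
Reachable from d8b13c2: {15692ed, d8b13c2}.
In 999903b's history but not d8b13c2's: {305c8e9, 31648e0, 3d5aba3, 999903b, b56dfb9, b78500f, dd9e4d4} — 7 commits.

7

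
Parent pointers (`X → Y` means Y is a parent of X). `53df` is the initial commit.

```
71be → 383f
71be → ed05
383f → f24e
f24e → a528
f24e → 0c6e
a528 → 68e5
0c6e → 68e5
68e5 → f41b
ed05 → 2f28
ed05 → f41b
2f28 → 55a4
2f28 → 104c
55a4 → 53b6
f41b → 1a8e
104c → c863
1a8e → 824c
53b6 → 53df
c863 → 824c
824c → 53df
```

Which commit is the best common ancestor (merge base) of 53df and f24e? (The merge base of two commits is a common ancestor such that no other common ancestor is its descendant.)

Ancestors of 53df: {53df}.
Ancestors of f24e: {0c6e, 1a8e, 53df, 68e5, 824c, a528, f24e, f41b}.
Common ancestors: {53df}.
The only common ancestor is 53df, so it is the merge base.

53df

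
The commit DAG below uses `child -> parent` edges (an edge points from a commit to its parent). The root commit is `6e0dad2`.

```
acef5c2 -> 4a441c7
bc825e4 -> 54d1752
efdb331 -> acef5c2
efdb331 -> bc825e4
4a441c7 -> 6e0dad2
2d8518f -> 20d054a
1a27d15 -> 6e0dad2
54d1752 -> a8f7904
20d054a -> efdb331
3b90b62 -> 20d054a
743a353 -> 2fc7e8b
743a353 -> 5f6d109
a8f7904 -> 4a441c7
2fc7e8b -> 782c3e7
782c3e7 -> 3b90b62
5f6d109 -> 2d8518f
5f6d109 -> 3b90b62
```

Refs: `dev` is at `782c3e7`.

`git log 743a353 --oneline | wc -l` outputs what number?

Walking parent pointers from 743a353: reachable set = {20d054a, 2d8518f, 2fc7e8b, 3b90b62, 4a441c7, 54d1752, 5f6d109, 6e0dad2, 743a353, 782c3e7, a8f7904, acef5c2, bc825e4, efdb331}.
That is 14 commits.

14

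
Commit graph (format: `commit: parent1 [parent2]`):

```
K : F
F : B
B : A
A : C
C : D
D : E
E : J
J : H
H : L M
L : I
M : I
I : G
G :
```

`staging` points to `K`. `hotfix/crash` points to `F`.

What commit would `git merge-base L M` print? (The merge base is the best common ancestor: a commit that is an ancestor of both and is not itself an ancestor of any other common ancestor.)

Ancestors of L: {G, I, L}.
Ancestors of M: {G, I, M}.
Common ancestors: {G, I}.
Among these, I is not an ancestor of any other common ancestor — it is the merge base.

I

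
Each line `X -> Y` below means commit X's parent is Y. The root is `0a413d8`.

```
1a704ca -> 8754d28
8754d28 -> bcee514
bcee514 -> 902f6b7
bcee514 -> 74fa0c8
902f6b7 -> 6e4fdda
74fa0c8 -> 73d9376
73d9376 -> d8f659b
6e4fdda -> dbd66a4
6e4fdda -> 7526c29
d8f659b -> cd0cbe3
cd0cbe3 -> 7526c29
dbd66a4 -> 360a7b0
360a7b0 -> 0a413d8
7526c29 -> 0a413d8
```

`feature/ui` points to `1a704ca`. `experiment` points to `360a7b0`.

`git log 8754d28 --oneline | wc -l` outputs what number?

12

Walking parent pointers from 8754d28: reachable set = {0a413d8, 360a7b0, 6e4fdda, 73d9376, 74fa0c8, 7526c29, 8754d28, 902f6b7, bcee514, cd0cbe3, d8f659b, dbd66a4}.
That is 12 commits.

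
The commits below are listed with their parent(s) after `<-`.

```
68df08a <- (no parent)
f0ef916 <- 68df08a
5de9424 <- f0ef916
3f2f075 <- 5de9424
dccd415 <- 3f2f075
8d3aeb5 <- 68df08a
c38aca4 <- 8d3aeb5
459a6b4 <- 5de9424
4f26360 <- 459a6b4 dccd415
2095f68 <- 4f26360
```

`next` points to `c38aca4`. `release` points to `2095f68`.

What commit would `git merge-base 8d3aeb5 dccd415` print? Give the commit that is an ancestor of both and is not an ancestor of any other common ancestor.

Ancestors of 8d3aeb5: {68df08a, 8d3aeb5}.
Ancestors of dccd415: {3f2f075, 5de9424, 68df08a, dccd415, f0ef916}.
Common ancestors: {68df08a}.
The only common ancestor is 68df08a, so it is the merge base.

68df08a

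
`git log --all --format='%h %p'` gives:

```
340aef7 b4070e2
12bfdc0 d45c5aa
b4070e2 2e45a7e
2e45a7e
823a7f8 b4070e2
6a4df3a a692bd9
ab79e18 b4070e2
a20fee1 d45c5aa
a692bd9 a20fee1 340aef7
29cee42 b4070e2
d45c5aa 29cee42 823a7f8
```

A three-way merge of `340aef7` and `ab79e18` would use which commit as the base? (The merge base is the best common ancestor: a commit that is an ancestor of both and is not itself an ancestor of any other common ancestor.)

Ancestors of 340aef7: {2e45a7e, 340aef7, b4070e2}.
Ancestors of ab79e18: {2e45a7e, ab79e18, b4070e2}.
Common ancestors: {2e45a7e, b4070e2}.
Among these, b4070e2 is not an ancestor of any other common ancestor — it is the merge base.

b4070e2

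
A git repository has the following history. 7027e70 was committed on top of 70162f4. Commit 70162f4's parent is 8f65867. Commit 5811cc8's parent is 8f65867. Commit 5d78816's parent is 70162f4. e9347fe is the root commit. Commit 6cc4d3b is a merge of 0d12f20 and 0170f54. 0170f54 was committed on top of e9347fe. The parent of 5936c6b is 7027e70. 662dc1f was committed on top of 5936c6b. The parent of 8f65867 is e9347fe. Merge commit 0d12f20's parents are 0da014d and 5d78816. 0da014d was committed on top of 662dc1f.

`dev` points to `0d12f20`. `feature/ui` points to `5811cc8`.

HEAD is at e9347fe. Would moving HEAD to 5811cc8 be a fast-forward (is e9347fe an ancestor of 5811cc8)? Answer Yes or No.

Yes

A fast-forward from e9347fe to 5811cc8 is possible iff e9347fe is an ancestor of 5811cc8.
Ancestors of 5811cc8: {5811cc8, 8f65867, e9347fe}.
e9347fe is among them, so fast-forward is possible.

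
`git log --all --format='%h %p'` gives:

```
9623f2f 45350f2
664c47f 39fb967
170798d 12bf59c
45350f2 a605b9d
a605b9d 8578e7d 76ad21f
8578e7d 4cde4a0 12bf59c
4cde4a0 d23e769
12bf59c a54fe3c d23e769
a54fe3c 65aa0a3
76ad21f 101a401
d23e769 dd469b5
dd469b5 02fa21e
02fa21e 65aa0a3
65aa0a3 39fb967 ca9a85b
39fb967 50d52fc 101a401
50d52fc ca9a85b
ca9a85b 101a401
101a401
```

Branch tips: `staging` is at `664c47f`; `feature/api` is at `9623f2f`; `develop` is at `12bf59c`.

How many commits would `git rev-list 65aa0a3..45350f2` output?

Reachable from 45350f2: {02fa21e, 101a401, 12bf59c, 39fb967, 45350f2, 4cde4a0, 50d52fc, 65aa0a3, 76ad21f, 8578e7d, a54fe3c, a605b9d, ca9a85b, d23e769, dd469b5}.
Reachable from 65aa0a3: {101a401, 39fb967, 50d52fc, 65aa0a3, ca9a85b}.
In 45350f2's history but not 65aa0a3's: {02fa21e, 12bf59c, 45350f2, 4cde4a0, 76ad21f, 8578e7d, a54fe3c, a605b9d, d23e769, dd469b5} — 10 commits.

10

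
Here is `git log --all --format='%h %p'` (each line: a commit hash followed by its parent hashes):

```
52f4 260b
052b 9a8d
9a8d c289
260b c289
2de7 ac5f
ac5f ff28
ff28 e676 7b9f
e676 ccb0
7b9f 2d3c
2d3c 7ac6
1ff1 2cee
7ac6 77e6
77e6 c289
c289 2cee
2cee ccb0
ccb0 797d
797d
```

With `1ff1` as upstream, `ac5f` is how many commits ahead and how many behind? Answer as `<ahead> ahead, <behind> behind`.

Reachable from ac5f: {2cee, 2d3c, 77e6, 797d, 7ac6, 7b9f, ac5f, c289, ccb0, e676, ff28}.
Reachable from 1ff1: {1ff1, 2cee, 797d, ccb0}.
Only in ac5f's history (ahead): {2d3c, 77e6, 7ac6, 7b9f, ac5f, c289, e676, ff28} — 8.
Only in 1ff1's history (behind): {1ff1} — 1.

8 ahead, 1 behind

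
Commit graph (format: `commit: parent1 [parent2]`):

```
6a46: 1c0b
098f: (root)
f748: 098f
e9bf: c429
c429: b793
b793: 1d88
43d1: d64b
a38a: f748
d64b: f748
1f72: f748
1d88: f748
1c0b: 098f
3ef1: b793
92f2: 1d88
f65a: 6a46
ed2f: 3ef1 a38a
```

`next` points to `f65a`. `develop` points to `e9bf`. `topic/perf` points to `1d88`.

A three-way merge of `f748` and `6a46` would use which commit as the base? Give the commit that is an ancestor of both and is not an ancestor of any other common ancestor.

098f

Ancestors of f748: {098f, f748}.
Ancestors of 6a46: {098f, 1c0b, 6a46}.
Common ancestors: {098f}.
The only common ancestor is 098f, so it is the merge base.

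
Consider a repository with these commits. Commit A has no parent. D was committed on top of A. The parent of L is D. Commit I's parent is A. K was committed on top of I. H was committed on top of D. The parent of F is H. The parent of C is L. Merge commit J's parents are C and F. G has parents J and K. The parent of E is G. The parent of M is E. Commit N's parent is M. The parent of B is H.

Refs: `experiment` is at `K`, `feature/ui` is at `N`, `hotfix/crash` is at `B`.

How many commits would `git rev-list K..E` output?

8

Reachable from E: {A, C, D, E, F, G, H, I, J, K, L}.
Reachable from K: {A, I, K}.
In E's history but not K's: {C, D, E, F, G, H, J, L} — 8 commits.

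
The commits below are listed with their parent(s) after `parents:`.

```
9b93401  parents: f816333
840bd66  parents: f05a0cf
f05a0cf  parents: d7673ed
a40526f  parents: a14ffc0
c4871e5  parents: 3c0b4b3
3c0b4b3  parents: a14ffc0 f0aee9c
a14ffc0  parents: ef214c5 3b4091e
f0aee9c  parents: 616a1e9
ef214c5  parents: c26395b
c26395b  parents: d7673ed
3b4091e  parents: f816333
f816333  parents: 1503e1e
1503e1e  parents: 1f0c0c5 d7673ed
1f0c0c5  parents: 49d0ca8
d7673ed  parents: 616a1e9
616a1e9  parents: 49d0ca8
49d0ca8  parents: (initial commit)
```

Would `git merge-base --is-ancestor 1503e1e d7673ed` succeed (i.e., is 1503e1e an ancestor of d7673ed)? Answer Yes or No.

No

Ancestors of d7673ed: {49d0ca8, 616a1e9, d7673ed}.
1503e1e is not in that set, so it is not an ancestor of d7673ed.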